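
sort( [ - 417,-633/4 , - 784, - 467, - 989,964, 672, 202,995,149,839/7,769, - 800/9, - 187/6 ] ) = [ - 989, - 784,  -  467, - 417, - 633/4, - 800/9, - 187/6, 839/7,149, 202,  672,769, 964, 995 ] 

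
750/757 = 750/757 = 0.99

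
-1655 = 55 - 1710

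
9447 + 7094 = 16541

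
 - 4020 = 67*(-60) 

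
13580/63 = 1940/9 = 215.56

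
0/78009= 0  =  0.00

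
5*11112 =55560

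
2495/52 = 2495/52 = 47.98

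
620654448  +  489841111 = 1110495559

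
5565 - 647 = 4918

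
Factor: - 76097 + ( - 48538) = -124635 = - 3^1*5^1*7^1 *1187^1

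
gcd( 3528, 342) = 18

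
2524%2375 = 149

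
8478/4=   4239/2 = 2119.50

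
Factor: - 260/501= - 2^2*3^(-1 ) * 5^1*13^1*167^(-1 )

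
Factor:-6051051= - 3^3 *224113^1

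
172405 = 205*841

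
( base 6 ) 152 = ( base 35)1X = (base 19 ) 3B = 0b1000100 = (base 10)68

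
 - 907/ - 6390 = 907/6390 = 0.14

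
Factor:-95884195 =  - 5^1*11^1*43^1 * 40543^1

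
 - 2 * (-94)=188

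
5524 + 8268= 13792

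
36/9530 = 18/4765 = 0.00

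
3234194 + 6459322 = 9693516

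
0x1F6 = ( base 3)200121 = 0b111110110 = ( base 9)617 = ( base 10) 502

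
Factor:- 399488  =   - 2^7*3121^1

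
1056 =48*22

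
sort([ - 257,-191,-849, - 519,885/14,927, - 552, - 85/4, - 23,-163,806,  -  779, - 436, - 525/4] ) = [ - 849,-779,- 552,-519, - 436,-257, - 191, - 163,-525/4, -23, - 85/4,885/14, 806,927 ]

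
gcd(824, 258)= 2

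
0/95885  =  0 = 0.00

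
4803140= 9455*508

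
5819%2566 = 687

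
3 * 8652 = 25956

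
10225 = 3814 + 6411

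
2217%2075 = 142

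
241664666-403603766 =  - 161939100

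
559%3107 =559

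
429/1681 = 429/1681 = 0.26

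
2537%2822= 2537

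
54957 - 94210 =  - 39253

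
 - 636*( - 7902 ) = 5025672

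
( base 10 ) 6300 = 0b1100010011100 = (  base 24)amc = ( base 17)14DA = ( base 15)1d00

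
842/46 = 18+7/23 = 18.30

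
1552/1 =1552  =  1552.00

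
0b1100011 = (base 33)30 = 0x63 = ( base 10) 99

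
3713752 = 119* 31208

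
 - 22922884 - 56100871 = - 79023755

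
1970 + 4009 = 5979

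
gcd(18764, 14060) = 4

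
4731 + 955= 5686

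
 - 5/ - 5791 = 5/5791 = 0.00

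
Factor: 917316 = 2^2*3^2*83^1*307^1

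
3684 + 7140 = 10824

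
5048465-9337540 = -4289075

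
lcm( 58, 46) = 1334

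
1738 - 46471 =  - 44733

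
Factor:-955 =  - 5^1*191^1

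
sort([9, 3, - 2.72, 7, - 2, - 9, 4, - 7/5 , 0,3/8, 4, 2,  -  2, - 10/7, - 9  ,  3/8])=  [ - 9, - 9, - 2.72,-2, - 2,-10/7, - 7/5, 0,3/8,3/8, 2,  3, 4, 4 , 7, 9]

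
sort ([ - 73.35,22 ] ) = [ - 73.35, 22] 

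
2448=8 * 306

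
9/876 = 3/292 = 0.01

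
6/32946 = 1/5491 = 0.00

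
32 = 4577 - 4545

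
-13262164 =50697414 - 63959578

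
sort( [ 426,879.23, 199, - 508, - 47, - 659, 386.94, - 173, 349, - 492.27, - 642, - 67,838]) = [-659,-642, - 508, - 492.27, - 173, - 67, - 47,199,  349,386.94  ,  426,  838, 879.23]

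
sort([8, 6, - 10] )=[-10,6,8]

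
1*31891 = 31891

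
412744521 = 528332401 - 115587880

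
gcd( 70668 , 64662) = 78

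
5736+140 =5876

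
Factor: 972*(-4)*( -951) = 2^4*3^6*317^1 = 3697488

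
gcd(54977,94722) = 1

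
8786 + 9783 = 18569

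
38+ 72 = 110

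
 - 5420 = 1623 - 7043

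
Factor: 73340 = 2^2*5^1*19^1 * 193^1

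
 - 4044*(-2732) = 11048208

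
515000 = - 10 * (- 51500 ) 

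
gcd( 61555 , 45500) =65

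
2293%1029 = 235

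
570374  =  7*81482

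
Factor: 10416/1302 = 8 = 2^3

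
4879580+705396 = 5584976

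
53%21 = 11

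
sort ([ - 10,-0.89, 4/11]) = [-10, - 0.89,4/11]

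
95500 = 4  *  23875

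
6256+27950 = 34206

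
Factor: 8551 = 17^1*503^1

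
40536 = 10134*4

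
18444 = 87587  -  69143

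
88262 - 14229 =74033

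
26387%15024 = 11363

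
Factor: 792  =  2^3 * 3^2*11^1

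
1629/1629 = 1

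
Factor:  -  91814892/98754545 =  - 2^2*3^1*5^( - 1)*13^1*17^1*89^1* 109^( - 1 ) *389^1*181201^(  -  1) 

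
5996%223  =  198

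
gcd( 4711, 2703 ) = 1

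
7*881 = 6167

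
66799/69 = 968 + 7/69 = 968.10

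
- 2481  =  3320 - 5801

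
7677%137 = 5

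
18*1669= 30042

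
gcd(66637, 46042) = 1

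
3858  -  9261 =-5403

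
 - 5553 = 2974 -8527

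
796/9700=199/2425= 0.08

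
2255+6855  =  9110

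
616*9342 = 5754672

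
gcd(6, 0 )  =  6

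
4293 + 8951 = 13244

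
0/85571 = 0= 0.00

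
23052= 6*3842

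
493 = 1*493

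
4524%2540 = 1984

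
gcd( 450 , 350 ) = 50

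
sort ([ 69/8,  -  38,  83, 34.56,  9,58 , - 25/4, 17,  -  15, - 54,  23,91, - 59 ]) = [ - 59,  -  54,-38,  -  15,-25/4 , 69/8,  9,17, 23,  34.56,58,83, 91] 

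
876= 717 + 159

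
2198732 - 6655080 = - 4456348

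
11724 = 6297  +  5427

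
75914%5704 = 1762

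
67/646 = 67/646 = 0.10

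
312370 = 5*62474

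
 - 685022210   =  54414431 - 739436641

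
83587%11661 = 1960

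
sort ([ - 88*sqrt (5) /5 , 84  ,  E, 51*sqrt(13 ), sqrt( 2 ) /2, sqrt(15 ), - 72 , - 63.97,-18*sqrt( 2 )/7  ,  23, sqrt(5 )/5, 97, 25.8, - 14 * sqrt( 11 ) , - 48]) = [  -  72, - 63.97, - 48, -14*sqrt( 11), - 88*sqrt(5 ) /5, - 18*sqrt(2 ) /7 , sqrt( 5)/5,sqrt( 2 ) /2, E, sqrt( 15), 23, 25.8, 84, 97, 51 *sqrt(13 ) ]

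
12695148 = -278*( - 45666)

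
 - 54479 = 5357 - 59836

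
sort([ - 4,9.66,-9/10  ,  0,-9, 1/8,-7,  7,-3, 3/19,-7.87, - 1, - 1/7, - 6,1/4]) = [-9,-7.87, - 7,-6,-4,-3 ,  -  1, - 9/10,-1/7,0, 1/8, 3/19,  1/4, 7, 9.66 ] 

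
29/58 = 1/2 = 0.50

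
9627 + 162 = 9789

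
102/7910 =51/3955 =0.01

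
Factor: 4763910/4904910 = 158797/163497=3^( -1)*17^1*9341^1*54499^( - 1)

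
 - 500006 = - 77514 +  - 422492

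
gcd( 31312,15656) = 15656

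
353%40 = 33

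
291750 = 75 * 3890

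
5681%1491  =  1208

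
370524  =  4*92631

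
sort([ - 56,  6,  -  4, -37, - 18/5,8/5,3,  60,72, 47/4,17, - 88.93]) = [-88.93,  -  56, - 37, - 4,-18/5, 8/5,3 , 6,  47/4,  17,60,72 ] 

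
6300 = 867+5433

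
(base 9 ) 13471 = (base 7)35431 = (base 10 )9136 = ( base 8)21660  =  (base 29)ap1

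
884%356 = 172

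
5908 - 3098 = 2810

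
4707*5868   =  27620676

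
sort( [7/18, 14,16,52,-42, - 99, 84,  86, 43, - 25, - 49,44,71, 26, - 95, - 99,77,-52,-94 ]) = [ - 99,  -  99, - 95 ,-94, - 52,-49, - 42, - 25,7/18,14,16,26,43, 44,52,71,  77 , 84,86] 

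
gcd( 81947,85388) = 1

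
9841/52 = 757/4 = 189.25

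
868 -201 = 667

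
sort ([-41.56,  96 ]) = [-41.56,96]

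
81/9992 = 81/9992 = 0.01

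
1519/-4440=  - 1 + 2921/4440  =  - 0.34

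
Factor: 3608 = 2^3*11^1*41^1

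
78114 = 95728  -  17614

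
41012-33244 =7768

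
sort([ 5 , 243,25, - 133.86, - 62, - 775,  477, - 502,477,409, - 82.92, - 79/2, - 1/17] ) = [ - 775, - 502 , - 133.86, - 82.92, - 62, - 79/2, - 1/17, 5,  25,243,409,477,477]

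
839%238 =125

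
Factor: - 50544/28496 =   -  3^5*137^( - 1)=- 243/137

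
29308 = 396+28912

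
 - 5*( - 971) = 4855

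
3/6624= 1/2208  =  0.00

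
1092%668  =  424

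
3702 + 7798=11500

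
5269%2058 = 1153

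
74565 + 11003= 85568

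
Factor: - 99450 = - 2^1*3^2*5^2 * 13^1*17^1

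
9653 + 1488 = 11141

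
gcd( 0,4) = 4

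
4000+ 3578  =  7578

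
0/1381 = 0 = 0.00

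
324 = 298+26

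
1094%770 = 324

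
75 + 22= 97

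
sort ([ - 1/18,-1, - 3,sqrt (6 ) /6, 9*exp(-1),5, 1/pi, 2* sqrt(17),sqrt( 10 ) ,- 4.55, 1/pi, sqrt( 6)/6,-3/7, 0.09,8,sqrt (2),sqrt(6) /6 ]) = [ - 4.55,-3, - 1,  -  3/7, - 1/18, 0.09, 1/pi,1/pi , sqrt(6) /6,sqrt(6) /6, sqrt( 6)/6, sqrt(2),sqrt(10),9  *exp( - 1),  5,8,2*sqrt(17 ) ] 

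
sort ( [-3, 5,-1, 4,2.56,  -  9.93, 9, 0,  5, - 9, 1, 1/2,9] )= [ - 9.93, - 9, - 3, - 1,0,1/2, 1,2.56, 4, 5, 5, 9, 9]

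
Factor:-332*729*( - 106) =25654968 = 2^3 * 3^6 * 53^1*83^1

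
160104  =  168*953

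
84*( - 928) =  - 77952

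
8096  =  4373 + 3723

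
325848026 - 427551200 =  - 101703174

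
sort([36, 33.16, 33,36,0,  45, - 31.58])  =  [  -  31.58  ,  0 , 33,33.16,36, 36, 45] 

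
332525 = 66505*5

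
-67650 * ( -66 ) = 4464900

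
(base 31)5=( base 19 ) 5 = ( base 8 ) 5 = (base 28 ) 5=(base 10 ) 5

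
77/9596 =77/9596 = 0.01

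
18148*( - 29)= - 526292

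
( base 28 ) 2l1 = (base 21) 4if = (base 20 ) 57H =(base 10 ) 2157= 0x86d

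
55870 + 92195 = 148065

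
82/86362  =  41/43181= 0.00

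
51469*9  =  463221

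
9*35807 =322263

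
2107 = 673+1434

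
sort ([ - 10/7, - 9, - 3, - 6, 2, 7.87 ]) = [-9, - 6 ,-3, - 10/7,2,7.87]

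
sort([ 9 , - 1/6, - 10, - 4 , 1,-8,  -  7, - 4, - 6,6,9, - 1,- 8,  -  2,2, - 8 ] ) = [- 10, - 8, - 8,-8, - 7,-6, - 4, - 4, - 2, - 1, - 1/6,1,2,6,9,  9]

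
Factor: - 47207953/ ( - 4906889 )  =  13^1*23^( - 1 )*16411^( - 1) * 279337^1=3631381/377453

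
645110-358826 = 286284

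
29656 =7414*4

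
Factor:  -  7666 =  - 2^1*3833^1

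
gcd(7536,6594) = 942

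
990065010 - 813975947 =176089063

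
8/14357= 8/14357=   0.00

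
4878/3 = 1626 = 1626.00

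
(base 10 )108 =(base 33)39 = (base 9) 130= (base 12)90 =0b1101100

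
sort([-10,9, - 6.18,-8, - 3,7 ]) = [-10, - 8,-6.18,-3,7,9]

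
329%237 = 92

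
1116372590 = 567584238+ 548788352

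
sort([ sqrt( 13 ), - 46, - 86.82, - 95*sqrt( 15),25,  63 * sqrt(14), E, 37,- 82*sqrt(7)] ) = [ - 95 * sqrt( 15), - 82*sqrt(7),  -  86.82,- 46,E,  sqrt(13) , 25,  37 , 63*sqrt( 14 )]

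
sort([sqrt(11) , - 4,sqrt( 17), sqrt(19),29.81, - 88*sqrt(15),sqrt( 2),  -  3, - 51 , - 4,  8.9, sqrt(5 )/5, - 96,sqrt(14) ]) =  [-88 * sqrt( 15), - 96, - 51, - 4, - 4, - 3,sqrt(5 )/5,sqrt(2 ),sqrt( 11),sqrt(14),sqrt(17), sqrt( 19),  8.9, 29.81]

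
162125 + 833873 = 995998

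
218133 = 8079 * 27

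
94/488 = 47/244 = 0.19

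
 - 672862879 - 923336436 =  - 1596199315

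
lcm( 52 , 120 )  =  1560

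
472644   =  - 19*( - 24876)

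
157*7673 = 1204661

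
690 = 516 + 174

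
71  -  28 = 43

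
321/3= 107 = 107.00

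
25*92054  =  2301350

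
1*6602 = 6602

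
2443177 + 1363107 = 3806284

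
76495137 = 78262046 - 1766909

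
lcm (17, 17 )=17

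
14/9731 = 14/9731  =  0.00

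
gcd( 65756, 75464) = 4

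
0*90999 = 0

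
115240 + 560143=675383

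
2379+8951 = 11330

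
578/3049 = 578/3049 = 0.19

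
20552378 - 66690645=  -46138267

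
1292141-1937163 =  - 645022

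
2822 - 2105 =717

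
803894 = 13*61838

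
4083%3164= 919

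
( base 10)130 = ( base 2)10000010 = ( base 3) 11211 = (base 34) 3S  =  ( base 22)5K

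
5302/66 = 241/3 = 80.33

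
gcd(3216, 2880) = 48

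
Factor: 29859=3^1*37^1*269^1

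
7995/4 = 7995/4 = 1998.75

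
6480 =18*360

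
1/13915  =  1/13915 = 0.00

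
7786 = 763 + 7023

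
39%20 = 19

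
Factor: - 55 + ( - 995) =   -  1050 = -2^1*3^1*5^2*7^1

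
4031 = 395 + 3636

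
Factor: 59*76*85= 2^2*5^1*17^1 * 19^1 * 59^1  =  381140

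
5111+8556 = 13667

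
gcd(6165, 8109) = 9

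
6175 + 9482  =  15657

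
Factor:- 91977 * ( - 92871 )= 8541995967 = 3^3*17^1*23^1*31^1*43^1* 607^1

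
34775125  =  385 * 90325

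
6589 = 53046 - 46457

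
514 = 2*257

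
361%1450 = 361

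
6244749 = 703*8883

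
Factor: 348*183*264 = 16812576 = 2^5*3^3*11^1*29^1*61^1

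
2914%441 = 268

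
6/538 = 3/269 = 0.01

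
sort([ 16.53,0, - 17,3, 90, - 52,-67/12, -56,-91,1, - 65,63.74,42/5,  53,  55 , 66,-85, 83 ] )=[ - 91, - 85, - 65,-56, -52, - 17, - 67/12,0, 1,3,42/5,16.53 , 53,55,63.74,66,  83,90 ] 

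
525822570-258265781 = 267556789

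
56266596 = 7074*7954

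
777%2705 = 777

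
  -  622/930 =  - 311/465 =- 0.67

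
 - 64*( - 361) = 23104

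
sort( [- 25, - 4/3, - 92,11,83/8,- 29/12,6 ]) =[ - 92,  -  25, - 29/12, - 4/3,6,83/8,11]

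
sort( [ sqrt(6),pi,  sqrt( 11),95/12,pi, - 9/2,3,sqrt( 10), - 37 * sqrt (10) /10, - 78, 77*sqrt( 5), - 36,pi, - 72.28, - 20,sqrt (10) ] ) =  [ - 78, - 72.28, - 36,  -  20,-37*sqrt( 10) /10, - 9/2,sqrt( 6),3,pi,pi , pi , sqrt( 10), sqrt( 10 ), sqrt( 11 ),  95/12 , 77* sqrt(5)] 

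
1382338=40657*34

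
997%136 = 45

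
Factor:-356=- 2^2*89^1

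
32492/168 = 8123/42 = 193.40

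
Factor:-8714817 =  - 3^3  *  322771^1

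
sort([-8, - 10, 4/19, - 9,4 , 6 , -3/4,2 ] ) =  [ - 10 ,-9, -8, - 3/4,  4/19, 2, 4,6] 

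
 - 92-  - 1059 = 967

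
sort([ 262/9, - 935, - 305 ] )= [ - 935, - 305,262/9]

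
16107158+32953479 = 49060637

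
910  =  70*13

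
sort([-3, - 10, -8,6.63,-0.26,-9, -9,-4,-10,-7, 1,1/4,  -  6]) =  [ - 10, - 10, - 9,-9,-8, - 7, - 6, - 4,  -  3,  -  0.26,1/4 , 1, 6.63 ] 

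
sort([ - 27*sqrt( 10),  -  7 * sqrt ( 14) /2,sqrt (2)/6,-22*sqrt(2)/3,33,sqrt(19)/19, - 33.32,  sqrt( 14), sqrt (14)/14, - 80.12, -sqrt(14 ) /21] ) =[- 27*sqrt( 10 ),-80.12, - 33.32, - 7 *sqrt(14 ) /2, - 22*sqrt ( 2)/3, - sqrt( 14 ) /21,sqrt(19) /19,sqrt( 2)/6, sqrt( 14 )/14 , sqrt(14),33 ]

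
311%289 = 22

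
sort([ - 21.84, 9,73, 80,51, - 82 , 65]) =[ - 82, - 21.84,9,  51,65,73,80]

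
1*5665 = 5665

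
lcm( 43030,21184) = 1376960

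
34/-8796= - 1  +  4381/4398 = - 0.00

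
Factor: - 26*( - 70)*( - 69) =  - 125580 = - 2^2*3^1*5^1*7^1*13^1*23^1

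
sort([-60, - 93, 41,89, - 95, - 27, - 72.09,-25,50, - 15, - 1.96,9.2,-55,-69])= [ - 95, - 93 ,-72.09, - 69, - 60,-55,-27, - 25, - 15,-1.96, 9.2 , 41,50,  89]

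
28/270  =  14/135 = 0.10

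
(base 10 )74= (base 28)2I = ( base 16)4a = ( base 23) 35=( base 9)82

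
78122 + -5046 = 73076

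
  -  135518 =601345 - 736863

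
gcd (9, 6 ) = 3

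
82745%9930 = 3305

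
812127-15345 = 796782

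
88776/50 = 44388/25 = 1775.52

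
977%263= 188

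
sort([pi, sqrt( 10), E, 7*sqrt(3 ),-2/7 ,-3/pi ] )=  [  -  3/pi, - 2/7 , E , pi, sqrt(10 ),7*sqrt( 3) ]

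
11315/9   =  11315/9 = 1257.22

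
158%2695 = 158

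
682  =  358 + 324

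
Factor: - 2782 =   -  2^1*13^1 * 107^1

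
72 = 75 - 3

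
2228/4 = 557 = 557.00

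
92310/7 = 92310/7= 13187.14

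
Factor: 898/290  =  449/145 = 5^( - 1 )*29^( - 1 ) *449^1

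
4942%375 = 67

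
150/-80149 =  - 1 + 79999/80149 = - 0.00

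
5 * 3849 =19245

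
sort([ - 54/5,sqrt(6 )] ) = [ - 54/5,sqrt(6) ]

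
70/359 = 70/359 = 0.19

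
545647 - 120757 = 424890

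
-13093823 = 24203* ( - 541)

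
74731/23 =74731/23 = 3249.17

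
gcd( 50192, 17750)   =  2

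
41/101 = 41/101 = 0.41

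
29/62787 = 29/62787 = 0.00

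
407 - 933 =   -  526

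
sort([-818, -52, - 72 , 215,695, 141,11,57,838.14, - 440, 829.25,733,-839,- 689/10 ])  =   [-839,-818, - 440,-72, -689/10, - 52, 11,57,141,215,  695,733, 829.25,  838.14 ]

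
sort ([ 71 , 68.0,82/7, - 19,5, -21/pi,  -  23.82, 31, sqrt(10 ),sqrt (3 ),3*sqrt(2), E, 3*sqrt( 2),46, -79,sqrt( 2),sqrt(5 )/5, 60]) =[-79, - 23.82 , - 19,  -  21/pi,sqrt(5 ) /5,  sqrt(2),  sqrt(3),E, sqrt ( 10),3*sqrt( 2), 3 * sqrt(2),5,82/7,  31,  46,60, 68.0,71]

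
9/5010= 3/1670 = 0.00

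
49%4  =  1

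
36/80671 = 36/80671=0.00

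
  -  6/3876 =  - 1/646 =-0.00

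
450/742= 225/371 = 0.61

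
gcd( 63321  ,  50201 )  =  1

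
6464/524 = 12 +44/131 =12.34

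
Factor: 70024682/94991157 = 2^1*3^( - 3 )*7^1 * 13^1*1597^(-1)*2203^( - 1)*384751^1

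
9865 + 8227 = 18092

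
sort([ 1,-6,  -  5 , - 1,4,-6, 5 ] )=[ - 6,- 6,  -  5, - 1,1,4, 5]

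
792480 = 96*8255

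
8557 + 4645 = 13202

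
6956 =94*74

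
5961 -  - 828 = 6789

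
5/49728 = 5/49728 = 0.00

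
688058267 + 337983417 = 1026041684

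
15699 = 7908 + 7791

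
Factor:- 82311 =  - 3^1*27437^1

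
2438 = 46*53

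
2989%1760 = 1229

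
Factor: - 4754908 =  - 2^2*1188727^1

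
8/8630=4/4315 = 0.00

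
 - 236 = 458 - 694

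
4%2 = 0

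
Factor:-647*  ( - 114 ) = 73758  =  2^1*3^1 * 19^1 * 647^1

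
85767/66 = 1299+1/2 = 1299.50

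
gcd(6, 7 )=1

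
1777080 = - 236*( - 7530 ) 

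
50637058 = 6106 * 8293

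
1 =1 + 0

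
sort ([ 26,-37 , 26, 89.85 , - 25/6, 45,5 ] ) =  [ - 37, - 25/6,5,26, 26, 45,89.85]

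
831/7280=831/7280 = 0.11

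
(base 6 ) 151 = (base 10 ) 67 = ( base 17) 3G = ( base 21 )34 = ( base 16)43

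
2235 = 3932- 1697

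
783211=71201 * 11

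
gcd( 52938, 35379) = 9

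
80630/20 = 8063/2 = 4031.50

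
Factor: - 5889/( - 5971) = 3^1*7^( - 1 )*13^1 *151^1*853^( - 1) 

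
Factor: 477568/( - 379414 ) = -2^6*13^1* 661^( - 1) = - 832/661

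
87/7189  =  87/7189 = 0.01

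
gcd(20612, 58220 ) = 4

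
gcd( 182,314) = 2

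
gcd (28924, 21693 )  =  7231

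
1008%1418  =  1008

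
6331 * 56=354536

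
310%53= 45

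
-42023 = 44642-86665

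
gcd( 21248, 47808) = 5312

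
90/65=18/13 = 1.38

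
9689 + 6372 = 16061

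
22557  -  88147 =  - 65590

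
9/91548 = 1/10172 = 0.00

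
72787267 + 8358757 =81146024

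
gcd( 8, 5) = 1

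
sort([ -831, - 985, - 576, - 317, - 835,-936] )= [ - 985, - 936, - 835, - 831, - 576, - 317 ] 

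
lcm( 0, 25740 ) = 0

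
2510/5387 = 2510/5387=0.47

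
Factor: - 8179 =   -  8179^1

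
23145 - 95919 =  - 72774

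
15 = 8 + 7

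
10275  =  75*137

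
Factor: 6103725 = 3^1*5^2 * 97^1*839^1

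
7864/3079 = 2 + 1706/3079  =  2.55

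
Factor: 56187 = 3^3*2081^1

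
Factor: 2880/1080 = 8/3 = 2^3 *3^(-1 ) 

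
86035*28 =2408980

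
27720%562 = 182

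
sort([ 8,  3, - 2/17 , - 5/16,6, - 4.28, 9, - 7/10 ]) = [ - 4.28, - 7/10,-5/16, - 2/17, 3,6,8, 9]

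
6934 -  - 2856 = 9790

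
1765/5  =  353 = 353.00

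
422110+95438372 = 95860482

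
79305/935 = 84 + 9/11= 84.82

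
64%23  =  18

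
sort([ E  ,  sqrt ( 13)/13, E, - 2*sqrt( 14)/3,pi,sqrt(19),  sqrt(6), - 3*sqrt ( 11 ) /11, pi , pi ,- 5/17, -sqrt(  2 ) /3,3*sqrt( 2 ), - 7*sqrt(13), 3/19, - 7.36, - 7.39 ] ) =[ - 7*sqrt(13),  -  7.39, - 7.36, - 2*sqrt( 14)/3, - 3*sqrt( 11)/11,  -  sqrt( 2 ) /3,  -  5/17, 3/19,sqrt( 13 )/13,sqrt(6),E,E,pi,pi, pi, 3 * sqrt ( 2 ) , sqrt (19 )] 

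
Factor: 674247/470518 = 2^( - 1) * 3^1*7^1 * 31^ ( - 1 )*97^1*331^1*7589^(  -  1) 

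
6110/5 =1222= 1222.00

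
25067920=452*55460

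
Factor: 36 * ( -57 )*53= -2^2 * 3^3 * 19^1*53^1= - 108756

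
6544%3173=198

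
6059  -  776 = 5283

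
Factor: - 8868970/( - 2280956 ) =2^( - 1 )*5^1*11^1*23^(  -  1 )* 24793^ ( - 1)*80627^1 = 4434485/1140478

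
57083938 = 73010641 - 15926703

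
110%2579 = 110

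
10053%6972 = 3081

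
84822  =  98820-13998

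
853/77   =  11 + 6/77 = 11.08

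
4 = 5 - 1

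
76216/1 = 76216 = 76216.00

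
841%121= 115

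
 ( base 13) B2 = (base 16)91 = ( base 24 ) 61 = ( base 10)145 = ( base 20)75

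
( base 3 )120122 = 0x1A6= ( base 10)422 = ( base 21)K2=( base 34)ce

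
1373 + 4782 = 6155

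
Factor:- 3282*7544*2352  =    -  58234127616 = - 2^8*3^2 * 7^2*23^1*41^1*547^1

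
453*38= 17214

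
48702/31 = 1571 + 1/31 = 1571.03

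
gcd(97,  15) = 1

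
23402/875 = 26+ 652/875 = 26.75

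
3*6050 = 18150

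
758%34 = 10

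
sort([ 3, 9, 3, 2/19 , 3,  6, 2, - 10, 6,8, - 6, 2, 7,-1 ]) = [ - 10, - 6 , - 1,2/19, 2, 2, 3,3,  3, 6, 6, 7 , 8, 9 ]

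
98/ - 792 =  - 49/396 = - 0.12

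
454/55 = 8+14/55 = 8.25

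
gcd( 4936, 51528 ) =8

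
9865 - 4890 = 4975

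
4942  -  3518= 1424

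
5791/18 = 5791/18 = 321.72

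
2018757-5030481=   -3011724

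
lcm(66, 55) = 330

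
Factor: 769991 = 83^1*9277^1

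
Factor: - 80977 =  - 13^1*6229^1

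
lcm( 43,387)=387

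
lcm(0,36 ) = 0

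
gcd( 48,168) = 24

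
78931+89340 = 168271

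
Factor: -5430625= - 5^4*8689^1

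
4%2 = 0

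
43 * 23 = 989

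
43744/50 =21872/25 = 874.88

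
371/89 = 4  +  15/89 = 4.17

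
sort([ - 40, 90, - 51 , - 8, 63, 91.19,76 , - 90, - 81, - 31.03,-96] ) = [-96 , - 90 , - 81, -51, - 40, - 31.03, - 8,63 , 76 , 90,91.19] 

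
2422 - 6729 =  - 4307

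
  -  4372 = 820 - 5192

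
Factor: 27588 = 2^2*3^1  *  11^2*19^1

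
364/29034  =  182/14517 =0.01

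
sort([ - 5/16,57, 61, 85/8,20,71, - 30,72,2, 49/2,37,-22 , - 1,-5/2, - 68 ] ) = [ - 68, - 30, - 22, - 5/2, - 1,-5/16,  2, 85/8,20,49/2,37, 57,61,71,72 ]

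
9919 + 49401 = 59320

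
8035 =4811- -3224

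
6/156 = 1/26 = 0.04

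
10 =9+1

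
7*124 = 868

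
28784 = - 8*(-3598 ) 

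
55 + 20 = 75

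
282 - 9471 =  - 9189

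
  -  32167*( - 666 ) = 21423222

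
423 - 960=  - 537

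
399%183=33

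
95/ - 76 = -5/4 = - 1.25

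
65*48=3120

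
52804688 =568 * 92966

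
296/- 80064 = - 1 + 9971/10008= - 0.00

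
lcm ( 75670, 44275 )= 4161850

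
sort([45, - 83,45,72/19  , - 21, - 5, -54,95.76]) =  [ - 83 , - 54,-21, - 5,  72/19, 45,45,95.76] 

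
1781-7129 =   -  5348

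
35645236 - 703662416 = - 668017180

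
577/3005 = 577/3005=0.19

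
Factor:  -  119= - 7^1*17^1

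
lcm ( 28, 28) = 28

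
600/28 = 150/7 = 21.43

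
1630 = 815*2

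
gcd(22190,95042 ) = 2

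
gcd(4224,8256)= 192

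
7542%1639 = 986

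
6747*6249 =42162003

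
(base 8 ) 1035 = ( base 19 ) 199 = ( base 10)541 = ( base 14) 2A9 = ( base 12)391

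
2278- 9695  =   - 7417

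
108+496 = 604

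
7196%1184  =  92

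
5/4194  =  5/4194 =0.00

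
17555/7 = 17555/7 = 2507.86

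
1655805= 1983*835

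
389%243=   146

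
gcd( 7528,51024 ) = 8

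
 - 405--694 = 289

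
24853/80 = 24853/80 = 310.66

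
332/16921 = 332/16921= 0.02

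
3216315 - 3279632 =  - 63317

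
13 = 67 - 54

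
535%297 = 238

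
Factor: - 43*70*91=  -  273910 =- 2^1*5^1*7^2*13^1 *43^1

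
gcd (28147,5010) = 1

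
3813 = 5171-1358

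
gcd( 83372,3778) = 2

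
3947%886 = 403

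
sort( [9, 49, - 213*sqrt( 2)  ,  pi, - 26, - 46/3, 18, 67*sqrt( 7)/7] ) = [-213*sqrt( 2),-26 , - 46/3,pi, 9, 18,67*sqrt( 7)/7, 49] 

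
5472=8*684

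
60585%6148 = 5253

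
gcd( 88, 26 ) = 2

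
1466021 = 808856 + 657165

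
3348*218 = 729864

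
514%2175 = 514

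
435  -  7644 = -7209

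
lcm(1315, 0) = 0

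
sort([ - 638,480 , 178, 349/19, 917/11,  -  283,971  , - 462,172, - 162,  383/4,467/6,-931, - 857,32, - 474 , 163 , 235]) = [ - 931, - 857,- 638,-474,- 462, - 283, - 162,349/19,32, 467/6,917/11,383/4,163 , 172, 178, 235,480,971]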